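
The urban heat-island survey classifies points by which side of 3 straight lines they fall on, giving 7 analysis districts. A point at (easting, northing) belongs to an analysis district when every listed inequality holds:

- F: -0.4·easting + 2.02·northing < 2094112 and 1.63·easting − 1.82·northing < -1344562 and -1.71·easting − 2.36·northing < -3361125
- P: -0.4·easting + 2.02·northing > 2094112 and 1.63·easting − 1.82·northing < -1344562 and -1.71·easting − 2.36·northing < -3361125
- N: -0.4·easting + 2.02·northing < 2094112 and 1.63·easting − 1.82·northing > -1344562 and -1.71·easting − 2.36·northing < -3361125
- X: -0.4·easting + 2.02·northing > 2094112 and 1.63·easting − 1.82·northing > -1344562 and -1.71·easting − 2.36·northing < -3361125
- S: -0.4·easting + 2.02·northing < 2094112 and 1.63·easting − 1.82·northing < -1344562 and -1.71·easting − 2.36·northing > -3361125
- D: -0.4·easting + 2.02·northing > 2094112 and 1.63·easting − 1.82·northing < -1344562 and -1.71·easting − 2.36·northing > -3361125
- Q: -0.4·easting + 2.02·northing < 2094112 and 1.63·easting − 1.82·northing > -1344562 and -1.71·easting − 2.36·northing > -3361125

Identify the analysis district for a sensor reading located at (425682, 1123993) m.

P

-0.4·425682 + 2.02·1123993 = 2100193.060, which is > 2094112
1.63·425682 − 1.82·1123993 = -1351805.600, which is < -1344562
-1.71·425682 − 2.36·1123993 = -3380539.700, which is < -3361125
This sign pattern matches P.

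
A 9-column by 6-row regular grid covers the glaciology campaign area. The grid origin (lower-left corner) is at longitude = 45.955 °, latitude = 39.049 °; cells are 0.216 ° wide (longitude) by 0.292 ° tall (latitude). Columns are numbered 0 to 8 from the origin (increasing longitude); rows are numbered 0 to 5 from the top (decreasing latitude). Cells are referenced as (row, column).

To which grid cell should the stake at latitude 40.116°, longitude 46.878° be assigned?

(2, 4)

Column index: ⌊(46.878 − 45.955) / 0.216⌋ = ⌊4.273⌋ = 4
Row offset from origin: ⌊(40.116 − 39.049) / 0.292⌋ = ⌊3.654⌋ = 3 → row 2 (counted from top)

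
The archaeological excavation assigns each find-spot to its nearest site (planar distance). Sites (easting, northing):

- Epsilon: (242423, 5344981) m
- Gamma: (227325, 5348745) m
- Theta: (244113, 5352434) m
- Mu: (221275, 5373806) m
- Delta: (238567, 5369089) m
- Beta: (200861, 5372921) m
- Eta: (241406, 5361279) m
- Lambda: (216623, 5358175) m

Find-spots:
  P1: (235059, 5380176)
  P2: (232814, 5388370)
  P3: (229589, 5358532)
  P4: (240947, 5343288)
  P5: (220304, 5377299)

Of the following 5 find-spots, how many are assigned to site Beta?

0

P1 → Delta
P2 → Mu
P3 → Gamma
P4 → Epsilon
P5 → Mu
0 of the 5 go to Beta.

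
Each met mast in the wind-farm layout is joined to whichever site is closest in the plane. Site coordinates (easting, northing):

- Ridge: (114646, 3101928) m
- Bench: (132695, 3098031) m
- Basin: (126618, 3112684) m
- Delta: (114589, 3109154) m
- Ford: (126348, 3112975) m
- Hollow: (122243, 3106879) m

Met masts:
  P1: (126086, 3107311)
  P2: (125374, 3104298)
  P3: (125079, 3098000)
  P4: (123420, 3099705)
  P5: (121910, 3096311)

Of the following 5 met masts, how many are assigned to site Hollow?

3

P1 → Hollow
P2 → Hollow
P3 → Bench
P4 → Hollow
P5 → Ridge
3 of the 5 go to Hollow.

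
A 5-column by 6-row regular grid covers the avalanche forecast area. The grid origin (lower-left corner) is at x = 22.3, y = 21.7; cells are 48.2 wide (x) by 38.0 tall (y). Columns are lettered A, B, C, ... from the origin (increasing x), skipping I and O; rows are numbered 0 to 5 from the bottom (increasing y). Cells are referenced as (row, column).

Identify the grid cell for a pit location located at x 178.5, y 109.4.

Column index: ⌊(178.5 − 22.3) / 48.2⌋ = ⌊3.241⌋ = 3 → column D
Row offset from origin: ⌊(109.4 − 21.7) / 38.0⌋ = ⌊2.308⌋ = 2 → row 2

(2, D)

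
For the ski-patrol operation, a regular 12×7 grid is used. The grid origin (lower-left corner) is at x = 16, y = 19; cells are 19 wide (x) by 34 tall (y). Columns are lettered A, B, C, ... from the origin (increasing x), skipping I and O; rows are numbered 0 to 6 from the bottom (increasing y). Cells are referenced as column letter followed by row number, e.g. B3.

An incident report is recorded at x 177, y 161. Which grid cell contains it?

J4

Column index: ⌊(177 − 16) / 19⌋ = ⌊8.474⌋ = 8 → column J
Row offset from origin: ⌊(161 − 19) / 34⌋ = ⌊4.176⌋ = 4 → row 4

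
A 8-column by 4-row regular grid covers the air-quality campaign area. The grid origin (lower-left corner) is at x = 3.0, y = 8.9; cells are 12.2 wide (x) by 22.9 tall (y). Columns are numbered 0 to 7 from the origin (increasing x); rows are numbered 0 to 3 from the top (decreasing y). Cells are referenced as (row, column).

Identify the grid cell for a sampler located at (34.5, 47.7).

(2, 2)

Column index: ⌊(34.5 − 3.0) / 12.2⌋ = ⌊2.582⌋ = 2
Row offset from origin: ⌊(47.7 − 8.9) / 22.9⌋ = ⌊1.694⌋ = 1 → row 2 (counted from top)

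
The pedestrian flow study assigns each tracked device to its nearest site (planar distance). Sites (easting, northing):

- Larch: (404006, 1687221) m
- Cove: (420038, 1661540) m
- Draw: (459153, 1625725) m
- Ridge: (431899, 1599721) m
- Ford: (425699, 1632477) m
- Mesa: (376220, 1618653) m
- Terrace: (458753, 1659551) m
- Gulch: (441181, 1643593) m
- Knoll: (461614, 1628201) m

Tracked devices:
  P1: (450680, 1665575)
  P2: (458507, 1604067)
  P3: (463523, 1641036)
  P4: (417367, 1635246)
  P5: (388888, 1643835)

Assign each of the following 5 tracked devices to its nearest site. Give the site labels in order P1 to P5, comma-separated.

P1 → Terrace (d²=101461905.00)
P2 → Draw (d²=469486280.00)
P3 → Knoll (d²=168381506.00)
P4 → Ford (d²=77089585.00)
P5 → Mesa (d²=794611348.00)

Terrace, Draw, Knoll, Ford, Mesa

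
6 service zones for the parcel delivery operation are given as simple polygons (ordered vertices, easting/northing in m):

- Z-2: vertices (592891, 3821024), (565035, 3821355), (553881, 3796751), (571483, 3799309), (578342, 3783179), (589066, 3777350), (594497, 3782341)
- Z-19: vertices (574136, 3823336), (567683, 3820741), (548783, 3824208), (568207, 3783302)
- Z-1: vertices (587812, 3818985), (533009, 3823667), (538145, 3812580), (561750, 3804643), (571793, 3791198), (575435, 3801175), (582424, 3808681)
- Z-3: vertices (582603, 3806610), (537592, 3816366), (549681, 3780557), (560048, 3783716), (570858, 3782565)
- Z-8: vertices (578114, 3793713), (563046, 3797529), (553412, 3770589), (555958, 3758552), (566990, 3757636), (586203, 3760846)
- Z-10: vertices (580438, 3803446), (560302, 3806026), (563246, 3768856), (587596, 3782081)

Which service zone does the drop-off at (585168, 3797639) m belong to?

Cast a ray rightward from (585168, 3797639). For each polygon, the edges (by vertex number in listed order) whose endpoints lie on opposite sides of northing = 3797639, where each meets that height, and whether that is right or left of the point:
Z-2: 2–3 at easting≈554283.6 (left), 3–4 at easting≈559991.5 (left), 4–5 at easting≈572193.1 (left), 7–1 at easting≈593861.9 (right) → 1 crossing.
Z-19: 3–4 at easting≈561399.2 (left), 4–1 at easting≈570330.3 (left) → 0 crossings.
Z-1: 4–5 at easting≈566981.8 (left), 5–6 at easting≈574144.2 (left) → 0 crossings.
Z-3: 2–3 at easting≈543914.2 (left), 5–1 at easting≈578221.0 (left) → 0 crossings.
Z-8: no edge straddles that height → 0 crossings.
Z-10: 2–3 at easting≈560966.3 (left), 4–1 at easting≈582383.5 (left) → 0 crossings.
Only Z-2 has an odd count, so the point is inside Z-2.

Z-2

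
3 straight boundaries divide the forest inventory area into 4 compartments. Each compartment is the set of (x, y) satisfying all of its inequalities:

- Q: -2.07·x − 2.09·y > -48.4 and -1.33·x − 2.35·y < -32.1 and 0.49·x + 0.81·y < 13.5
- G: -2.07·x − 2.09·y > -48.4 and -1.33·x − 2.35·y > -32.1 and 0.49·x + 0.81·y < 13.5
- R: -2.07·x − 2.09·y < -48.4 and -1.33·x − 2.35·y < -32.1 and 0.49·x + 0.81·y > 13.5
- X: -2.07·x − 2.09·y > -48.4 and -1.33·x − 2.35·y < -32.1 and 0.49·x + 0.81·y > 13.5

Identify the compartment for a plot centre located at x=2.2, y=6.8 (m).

G

-2.07·2.2 − 2.09·6.8 = -18.766, which is > -48.4
-1.33·2.2 − 2.35·6.8 = -18.906, which is > -32.1
0.49·2.2 + 0.81·6.8 = 6.586, which is < 13.5
This sign pattern matches G.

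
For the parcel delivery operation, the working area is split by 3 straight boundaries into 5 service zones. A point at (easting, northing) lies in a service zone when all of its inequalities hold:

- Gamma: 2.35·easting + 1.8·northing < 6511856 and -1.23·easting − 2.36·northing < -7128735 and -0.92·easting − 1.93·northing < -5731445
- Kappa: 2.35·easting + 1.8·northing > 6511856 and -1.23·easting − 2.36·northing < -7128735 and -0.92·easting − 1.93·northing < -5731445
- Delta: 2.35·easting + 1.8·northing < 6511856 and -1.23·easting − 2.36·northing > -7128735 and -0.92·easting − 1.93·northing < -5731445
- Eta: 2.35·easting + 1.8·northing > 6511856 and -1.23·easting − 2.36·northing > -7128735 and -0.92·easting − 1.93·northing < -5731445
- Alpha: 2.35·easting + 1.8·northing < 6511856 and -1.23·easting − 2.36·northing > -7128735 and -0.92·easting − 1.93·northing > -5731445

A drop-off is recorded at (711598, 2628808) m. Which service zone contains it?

Alpha

2.35·711598 + 1.8·2628808 = 6404109.700, which is < 6511856
-1.23·711598 − 2.36·2628808 = -7079252.420, which is > -7128735
-0.92·711598 − 1.93·2628808 = -5728269.600, which is > -5731445
This sign pattern matches Alpha.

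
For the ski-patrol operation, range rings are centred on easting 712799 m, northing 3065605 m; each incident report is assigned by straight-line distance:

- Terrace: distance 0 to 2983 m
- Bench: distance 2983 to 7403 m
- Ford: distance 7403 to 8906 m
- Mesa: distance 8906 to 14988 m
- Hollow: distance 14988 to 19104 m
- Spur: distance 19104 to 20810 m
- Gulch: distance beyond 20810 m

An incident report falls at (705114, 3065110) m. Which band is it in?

Ford

Distance = √((705114−712799)² + (3065110−3065605)²) = √(59059225.000 + 245025.000) = 7700.925 m.
7403 ≤ 7700.925 < 8906 → Ford.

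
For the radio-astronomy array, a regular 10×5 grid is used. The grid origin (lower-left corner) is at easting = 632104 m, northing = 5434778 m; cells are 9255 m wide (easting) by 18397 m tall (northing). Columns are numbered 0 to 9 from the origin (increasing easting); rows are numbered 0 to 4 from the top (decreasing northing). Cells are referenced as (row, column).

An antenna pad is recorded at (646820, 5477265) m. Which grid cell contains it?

(2, 1)

Column index: ⌊(646820 − 632104) / 9255⌋ = ⌊1.590⌋ = 1
Row offset from origin: ⌊(5477265 − 5434778) / 18397⌋ = ⌊2.309⌋ = 2 → row 2 (counted from top)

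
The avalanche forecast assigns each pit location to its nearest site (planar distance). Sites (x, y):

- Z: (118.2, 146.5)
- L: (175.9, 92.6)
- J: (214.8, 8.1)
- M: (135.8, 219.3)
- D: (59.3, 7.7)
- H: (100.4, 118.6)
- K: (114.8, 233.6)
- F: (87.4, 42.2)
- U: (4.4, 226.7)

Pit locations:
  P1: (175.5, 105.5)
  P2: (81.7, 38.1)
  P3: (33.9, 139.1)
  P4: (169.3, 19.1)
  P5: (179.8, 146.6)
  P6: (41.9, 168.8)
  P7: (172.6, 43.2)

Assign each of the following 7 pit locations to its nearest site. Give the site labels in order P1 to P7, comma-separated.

L, F, H, J, L, U, L

P1 → L (d²=166.57)
P2 → F (d²=49.30)
P3 → H (d²=4842.50)
P4 → J (d²=2191.25)
P5 → L (d²=2931.21)
P6 → U (d²=4758.66)
P7 → L (d²=2451.25)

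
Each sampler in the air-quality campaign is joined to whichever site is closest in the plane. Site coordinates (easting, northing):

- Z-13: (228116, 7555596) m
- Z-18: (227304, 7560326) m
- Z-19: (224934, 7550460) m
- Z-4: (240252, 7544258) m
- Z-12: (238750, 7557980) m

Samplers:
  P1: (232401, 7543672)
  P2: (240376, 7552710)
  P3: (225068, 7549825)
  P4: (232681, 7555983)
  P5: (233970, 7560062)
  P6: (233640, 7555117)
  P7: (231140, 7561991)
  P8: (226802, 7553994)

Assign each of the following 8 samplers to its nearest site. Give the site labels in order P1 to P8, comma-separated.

Z-4, Z-12, Z-19, Z-13, Z-12, Z-13, Z-18, Z-13

P1 → Z-4 (d²=61981597.00)
P2 → Z-12 (d²=30416776.00)
P3 → Z-19 (d²=421181.00)
P4 → Z-13 (d²=20988994.00)
P5 → Z-12 (d²=27183124.00)
P6 → Z-13 (d²=30744017.00)
P7 → Z-18 (d²=17487121.00)
P8 → Z-13 (d²=4293000.00)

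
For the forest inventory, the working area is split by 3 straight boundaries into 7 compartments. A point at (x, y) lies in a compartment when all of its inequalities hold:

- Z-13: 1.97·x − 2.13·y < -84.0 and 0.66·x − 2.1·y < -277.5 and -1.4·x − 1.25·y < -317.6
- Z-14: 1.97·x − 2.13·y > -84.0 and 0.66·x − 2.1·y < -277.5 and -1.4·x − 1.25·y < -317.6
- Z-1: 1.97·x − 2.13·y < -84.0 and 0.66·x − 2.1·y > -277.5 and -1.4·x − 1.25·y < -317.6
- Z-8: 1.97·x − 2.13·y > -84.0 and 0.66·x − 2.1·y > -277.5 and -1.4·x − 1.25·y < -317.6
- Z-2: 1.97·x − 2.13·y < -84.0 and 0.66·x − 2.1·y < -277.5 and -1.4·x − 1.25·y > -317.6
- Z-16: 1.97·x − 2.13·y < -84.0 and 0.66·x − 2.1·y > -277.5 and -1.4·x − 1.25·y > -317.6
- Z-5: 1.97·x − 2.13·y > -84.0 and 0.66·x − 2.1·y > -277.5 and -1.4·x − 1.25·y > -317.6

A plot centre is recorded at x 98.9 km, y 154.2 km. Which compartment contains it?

Z-1

1.97·98.9 − 2.13·154.2 = -133.613, which is < -84.0
0.66·98.9 − 2.1·154.2 = -258.546, which is > -277.5
-1.4·98.9 − 1.25·154.2 = -331.210, which is < -317.6
This sign pattern matches Z-1.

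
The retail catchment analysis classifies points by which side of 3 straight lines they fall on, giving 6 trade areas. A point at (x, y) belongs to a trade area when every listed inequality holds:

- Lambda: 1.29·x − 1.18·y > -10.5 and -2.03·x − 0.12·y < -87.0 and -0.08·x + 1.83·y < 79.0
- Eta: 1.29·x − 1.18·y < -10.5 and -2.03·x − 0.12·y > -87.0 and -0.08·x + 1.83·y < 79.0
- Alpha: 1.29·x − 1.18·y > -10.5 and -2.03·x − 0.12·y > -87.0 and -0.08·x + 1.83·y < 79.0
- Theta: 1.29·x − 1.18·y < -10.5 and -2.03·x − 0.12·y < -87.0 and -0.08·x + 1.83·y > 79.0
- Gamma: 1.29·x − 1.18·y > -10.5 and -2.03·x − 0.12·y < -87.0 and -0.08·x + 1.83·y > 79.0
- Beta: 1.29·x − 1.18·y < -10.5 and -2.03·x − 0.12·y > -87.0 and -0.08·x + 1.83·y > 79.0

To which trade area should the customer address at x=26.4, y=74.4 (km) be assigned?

1.29·26.4 − 1.18·74.4 = -53.736, which is < -10.5
-2.03·26.4 − 0.12·74.4 = -62.520, which is > -87.0
-0.08·26.4 + 1.83·74.4 = 134.040, which is > 79.0
This sign pattern matches Beta.

Beta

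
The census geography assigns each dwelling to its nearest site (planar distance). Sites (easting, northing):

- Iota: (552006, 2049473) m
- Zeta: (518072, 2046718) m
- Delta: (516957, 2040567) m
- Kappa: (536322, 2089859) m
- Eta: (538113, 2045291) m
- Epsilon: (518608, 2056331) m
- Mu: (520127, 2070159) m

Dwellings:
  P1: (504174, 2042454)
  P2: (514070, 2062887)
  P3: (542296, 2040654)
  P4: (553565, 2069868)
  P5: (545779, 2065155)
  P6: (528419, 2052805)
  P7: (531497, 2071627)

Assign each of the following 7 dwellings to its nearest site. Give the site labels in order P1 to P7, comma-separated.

P1 → Delta (d²=166965858.00)
P2 → Epsilon (d²=63574580.00)
P3 → Eta (d²=38999258.00)
P4 → Iota (d²=418386506.00)
P5 → Iota (d²=284700653.00)
P6 → Epsilon (d²=108688397.00)
P7 → Mu (d²=131431924.00)

Delta, Epsilon, Eta, Iota, Iota, Epsilon, Mu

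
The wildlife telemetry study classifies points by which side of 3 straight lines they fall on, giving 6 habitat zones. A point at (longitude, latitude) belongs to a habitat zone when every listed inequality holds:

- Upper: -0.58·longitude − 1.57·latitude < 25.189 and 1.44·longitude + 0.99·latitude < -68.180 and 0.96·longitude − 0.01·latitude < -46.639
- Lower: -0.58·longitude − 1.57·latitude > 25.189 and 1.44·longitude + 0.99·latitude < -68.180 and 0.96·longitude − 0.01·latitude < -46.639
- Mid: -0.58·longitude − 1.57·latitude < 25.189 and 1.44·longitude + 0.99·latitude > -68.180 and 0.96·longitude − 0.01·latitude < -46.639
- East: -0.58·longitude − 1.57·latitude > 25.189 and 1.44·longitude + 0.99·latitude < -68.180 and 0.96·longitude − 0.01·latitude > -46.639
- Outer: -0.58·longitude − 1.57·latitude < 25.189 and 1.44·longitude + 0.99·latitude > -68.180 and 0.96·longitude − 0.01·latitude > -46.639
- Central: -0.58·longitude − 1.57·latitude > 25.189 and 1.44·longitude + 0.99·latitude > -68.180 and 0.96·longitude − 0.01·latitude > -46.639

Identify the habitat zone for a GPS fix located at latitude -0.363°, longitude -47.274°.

East

-0.58·-47.274 − 1.57·-0.363 = 27.989, which is > 25.189
1.44·-47.274 + 0.99·-0.363 = -68.434, which is < -68.180
0.96·-47.274 − 0.01·-0.363 = -45.379, which is > -46.639
This sign pattern matches East.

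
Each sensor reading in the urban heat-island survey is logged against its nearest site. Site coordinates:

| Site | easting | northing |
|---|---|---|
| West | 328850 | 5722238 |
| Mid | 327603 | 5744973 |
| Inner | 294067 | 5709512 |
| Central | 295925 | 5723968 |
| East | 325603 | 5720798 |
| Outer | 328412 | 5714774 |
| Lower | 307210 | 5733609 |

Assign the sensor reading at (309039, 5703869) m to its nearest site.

Squared distances to each site:
West: 729895882.000; Mid: 2034160912.000; Inner: 256004233.000; Central: 575946797.000; East: 560957137.000; Outer: 494232154.000; Lower: 887812841.000.
Minimum at Inner.

Inner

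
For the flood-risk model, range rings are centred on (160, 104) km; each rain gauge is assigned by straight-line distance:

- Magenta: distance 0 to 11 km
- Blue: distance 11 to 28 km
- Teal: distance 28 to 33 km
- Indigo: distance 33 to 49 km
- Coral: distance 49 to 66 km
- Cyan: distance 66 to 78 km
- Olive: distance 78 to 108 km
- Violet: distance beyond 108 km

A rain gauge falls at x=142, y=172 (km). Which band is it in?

Cyan

Distance = √((142−160)² + (172−104)²) = √(324.000 + 4624.000) = 70.342 km.
66 ≤ 70.342 < 78 → Cyan.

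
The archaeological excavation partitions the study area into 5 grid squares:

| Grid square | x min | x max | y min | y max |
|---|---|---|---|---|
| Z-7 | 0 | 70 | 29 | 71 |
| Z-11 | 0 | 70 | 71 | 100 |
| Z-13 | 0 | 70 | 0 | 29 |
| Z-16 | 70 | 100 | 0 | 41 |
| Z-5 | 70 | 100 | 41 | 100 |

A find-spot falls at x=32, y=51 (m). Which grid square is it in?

Z-7

The point has x = 32 and y = 51.
Only Z-7 satisfies 0 ≤ x ≤ 70 and 29 ≤ y ≤ 71.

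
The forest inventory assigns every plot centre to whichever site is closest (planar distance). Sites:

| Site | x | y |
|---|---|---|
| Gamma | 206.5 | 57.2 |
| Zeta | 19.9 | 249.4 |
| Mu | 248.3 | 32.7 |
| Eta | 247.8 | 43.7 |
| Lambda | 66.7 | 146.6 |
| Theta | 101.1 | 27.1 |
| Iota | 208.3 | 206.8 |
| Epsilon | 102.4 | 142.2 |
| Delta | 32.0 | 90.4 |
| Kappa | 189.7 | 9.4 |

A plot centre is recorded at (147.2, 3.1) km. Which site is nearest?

Squared distances to each site:
Gamma: 6443.300; Zeta: 76868.980; Mu: 11097.370; Eta: 11768.720; Lambda: 27072.500; Theta: 2701.210; Iota: 45226.900; Epsilon: 21355.850; Delta: 20892.330; Kappa: 1845.940.
Minimum at Kappa.

Kappa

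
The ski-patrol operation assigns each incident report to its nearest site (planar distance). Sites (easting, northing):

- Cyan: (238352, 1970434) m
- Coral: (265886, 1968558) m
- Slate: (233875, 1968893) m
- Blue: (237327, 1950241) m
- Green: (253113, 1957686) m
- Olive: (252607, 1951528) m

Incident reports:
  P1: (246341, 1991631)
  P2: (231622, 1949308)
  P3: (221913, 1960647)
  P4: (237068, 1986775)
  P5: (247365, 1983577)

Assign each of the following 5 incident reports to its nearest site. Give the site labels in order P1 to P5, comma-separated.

Cyan, Blue, Slate, Cyan, Cyan

P1 → Cyan (d²=513136930.00)
P2 → Blue (d²=33417514.00)
P3 → Slate (d²=211085960.00)
P4 → Cyan (d²=268676937.00)
P5 → Cyan (d²=253972618.00)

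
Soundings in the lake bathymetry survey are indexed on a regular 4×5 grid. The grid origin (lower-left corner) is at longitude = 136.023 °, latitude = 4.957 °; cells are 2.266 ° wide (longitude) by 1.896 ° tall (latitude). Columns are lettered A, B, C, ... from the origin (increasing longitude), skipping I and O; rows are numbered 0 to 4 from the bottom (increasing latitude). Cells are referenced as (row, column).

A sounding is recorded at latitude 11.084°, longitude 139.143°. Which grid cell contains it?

(3, B)

Column index: ⌊(139.143 − 136.023) / 2.266⌋ = ⌊1.377⌋ = 1 → column B
Row offset from origin: ⌊(11.084 − 4.957) / 1.896⌋ = ⌊3.232⌋ = 3 → row 3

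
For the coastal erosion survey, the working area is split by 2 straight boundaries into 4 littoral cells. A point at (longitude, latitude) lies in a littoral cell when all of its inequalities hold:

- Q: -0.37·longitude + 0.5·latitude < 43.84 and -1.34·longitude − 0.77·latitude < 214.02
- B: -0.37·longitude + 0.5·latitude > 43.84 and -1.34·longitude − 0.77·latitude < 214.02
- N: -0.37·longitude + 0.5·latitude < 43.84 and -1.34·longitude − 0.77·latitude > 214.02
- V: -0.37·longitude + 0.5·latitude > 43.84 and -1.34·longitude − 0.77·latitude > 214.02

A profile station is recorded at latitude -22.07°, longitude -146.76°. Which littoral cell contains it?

Q

-0.37·-146.76 + 0.5·-22.07 = 43.266, which is < 43.84
-1.34·-146.76 − 0.77·-22.07 = 213.652, which is < 214.02
This sign pattern matches Q.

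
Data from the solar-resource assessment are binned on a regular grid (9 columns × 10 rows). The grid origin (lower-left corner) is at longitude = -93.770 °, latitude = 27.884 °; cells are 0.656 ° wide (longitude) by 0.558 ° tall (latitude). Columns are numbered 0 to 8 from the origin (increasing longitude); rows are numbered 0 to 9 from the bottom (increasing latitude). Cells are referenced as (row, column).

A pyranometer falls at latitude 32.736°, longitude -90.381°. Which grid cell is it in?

(8, 5)

Column index: ⌊(-90.381 − -93.770) / 0.656⌋ = ⌊5.166⌋ = 5
Row offset from origin: ⌊(32.736 − 27.884) / 0.558⌋ = ⌊8.695⌋ = 8 → row 8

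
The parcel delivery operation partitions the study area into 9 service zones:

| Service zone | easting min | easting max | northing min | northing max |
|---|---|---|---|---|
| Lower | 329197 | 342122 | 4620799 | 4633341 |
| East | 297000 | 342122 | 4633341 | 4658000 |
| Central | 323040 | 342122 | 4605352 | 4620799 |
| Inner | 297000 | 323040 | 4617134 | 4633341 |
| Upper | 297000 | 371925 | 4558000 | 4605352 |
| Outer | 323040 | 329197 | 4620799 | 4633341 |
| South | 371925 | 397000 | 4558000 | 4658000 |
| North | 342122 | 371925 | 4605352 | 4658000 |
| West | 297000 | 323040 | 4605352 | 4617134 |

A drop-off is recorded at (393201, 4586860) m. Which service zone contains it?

The point has easting = 393201 and northing = 4586860.
Only South satisfies 371925 ≤ easting ≤ 397000 and 4558000 ≤ northing ≤ 4658000.

South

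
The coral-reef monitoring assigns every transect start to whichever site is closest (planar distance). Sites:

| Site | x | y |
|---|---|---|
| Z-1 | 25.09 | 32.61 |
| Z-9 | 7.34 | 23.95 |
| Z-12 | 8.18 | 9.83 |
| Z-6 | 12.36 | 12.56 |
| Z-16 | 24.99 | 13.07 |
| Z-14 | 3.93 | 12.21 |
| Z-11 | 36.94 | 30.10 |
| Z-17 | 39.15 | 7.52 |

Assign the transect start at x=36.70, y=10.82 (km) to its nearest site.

Squared distances to each site:
Z-1: 609.596; Z-9: 1034.407; Z-12: 814.371; Z-6: 595.463; Z-16: 142.187; Z-14: 1075.805; Z-11: 371.776; Z-17: 16.892.
Minimum at Z-17.

Z-17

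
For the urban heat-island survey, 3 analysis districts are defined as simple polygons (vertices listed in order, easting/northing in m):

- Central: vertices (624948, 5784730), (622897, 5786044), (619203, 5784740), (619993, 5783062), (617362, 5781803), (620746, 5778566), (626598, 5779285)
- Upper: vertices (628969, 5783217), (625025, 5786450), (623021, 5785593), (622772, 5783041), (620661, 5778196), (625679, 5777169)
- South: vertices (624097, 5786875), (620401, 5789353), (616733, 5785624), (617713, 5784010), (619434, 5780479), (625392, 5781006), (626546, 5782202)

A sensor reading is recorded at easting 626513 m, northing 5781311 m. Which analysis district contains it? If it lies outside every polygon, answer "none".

Cast a ray rightward from (626513, 5781311). For each polygon, the edges (by vertex number in listed order) whose endpoints lie on opposite sides of northing = 5781311, where each meets that height, and whether that is right or left of the point:
Central: 5–6 at easting≈617876.3 (left), 7–1 at easting≈625984.1 (left) → 0 crossings.
Upper: 4–5 at easting≈622018.2 (left), 6–1 at easting≈627932.2 (right) → 1 crossing.
South: 4–5 at easting≈619028.5 (left), 6–7 at easting≈625686.3 (left) → 0 crossings.
Only Upper has an odd count, so the point is inside Upper.

Upper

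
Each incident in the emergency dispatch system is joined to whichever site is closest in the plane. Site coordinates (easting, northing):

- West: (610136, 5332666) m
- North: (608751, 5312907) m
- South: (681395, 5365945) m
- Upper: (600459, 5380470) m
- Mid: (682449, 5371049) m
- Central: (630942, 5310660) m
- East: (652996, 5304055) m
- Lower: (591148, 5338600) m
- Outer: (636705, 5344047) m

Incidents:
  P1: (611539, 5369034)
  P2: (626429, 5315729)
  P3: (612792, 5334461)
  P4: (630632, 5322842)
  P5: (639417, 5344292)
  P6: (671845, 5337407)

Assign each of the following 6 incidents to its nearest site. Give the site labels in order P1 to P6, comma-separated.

P1 → Upper (d²=253548496.00)
P2 → Central (d²=46061930.00)
P3 → West (d²=10276361.00)
P4 → Central (d²=148497224.00)
P5 → Outer (d²=7414969.00)
P6 → South (d²=905619944.00)

Upper, Central, West, Central, Outer, South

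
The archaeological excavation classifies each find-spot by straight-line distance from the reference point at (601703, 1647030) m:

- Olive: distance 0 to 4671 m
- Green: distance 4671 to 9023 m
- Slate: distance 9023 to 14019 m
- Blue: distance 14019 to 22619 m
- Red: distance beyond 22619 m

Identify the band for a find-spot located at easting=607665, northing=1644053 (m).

Green

Distance = √((607665−601703)² + (1644053−1647030)²) = √(35545444.000 + 8862529.000) = 6663.931 m.
4671 ≤ 6663.931 < 9023 → Green.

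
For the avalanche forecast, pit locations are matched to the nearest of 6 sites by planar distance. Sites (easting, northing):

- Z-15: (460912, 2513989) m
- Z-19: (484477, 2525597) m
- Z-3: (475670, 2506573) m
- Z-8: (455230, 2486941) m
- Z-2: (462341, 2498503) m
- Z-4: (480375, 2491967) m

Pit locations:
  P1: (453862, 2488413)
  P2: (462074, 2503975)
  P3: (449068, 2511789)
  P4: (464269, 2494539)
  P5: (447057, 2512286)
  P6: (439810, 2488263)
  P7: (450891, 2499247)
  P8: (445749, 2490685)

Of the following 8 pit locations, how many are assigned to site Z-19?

P1 → Z-8
P2 → Z-2
P3 → Z-15
P4 → Z-2
P5 → Z-15
P6 → Z-8
P7 → Z-2
P8 → Z-8
0 of the 8 go to Z-19.

0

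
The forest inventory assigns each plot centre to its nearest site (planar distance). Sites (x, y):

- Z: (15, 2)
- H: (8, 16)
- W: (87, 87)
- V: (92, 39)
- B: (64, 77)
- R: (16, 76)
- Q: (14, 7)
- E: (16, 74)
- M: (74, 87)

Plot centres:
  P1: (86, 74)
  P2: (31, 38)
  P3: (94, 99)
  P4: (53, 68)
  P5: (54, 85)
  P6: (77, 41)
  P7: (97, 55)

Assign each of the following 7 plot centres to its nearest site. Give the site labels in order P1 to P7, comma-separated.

P1 → W (d²=170.00)
P2 → H (d²=1013.00)
P3 → W (d²=193.00)
P4 → B (d²=202.00)
P5 → B (d²=164.00)
P6 → V (d²=229.00)
P7 → V (d²=281.00)

W, H, W, B, B, V, V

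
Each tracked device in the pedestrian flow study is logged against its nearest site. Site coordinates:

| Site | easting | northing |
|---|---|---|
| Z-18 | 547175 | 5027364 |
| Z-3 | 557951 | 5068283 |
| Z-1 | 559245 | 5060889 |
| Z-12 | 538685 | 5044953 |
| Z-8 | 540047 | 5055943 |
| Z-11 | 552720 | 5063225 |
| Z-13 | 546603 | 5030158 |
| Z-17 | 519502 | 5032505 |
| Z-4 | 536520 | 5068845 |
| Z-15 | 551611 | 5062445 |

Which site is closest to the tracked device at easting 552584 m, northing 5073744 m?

Z-3

Squared distances to each site:
Z-18: 2180361681.000; Z-3: 58627210.000; Z-1: 209619946.000; Z-12: 1022103882.000; Z-8: 474051970.000; Z-11: 110667857.000; Z-13: 1935511757.000; Z-17: 2795073845.000; Z-4: 282052297.000; Z-15: 128614130.000.
Minimum at Z-3.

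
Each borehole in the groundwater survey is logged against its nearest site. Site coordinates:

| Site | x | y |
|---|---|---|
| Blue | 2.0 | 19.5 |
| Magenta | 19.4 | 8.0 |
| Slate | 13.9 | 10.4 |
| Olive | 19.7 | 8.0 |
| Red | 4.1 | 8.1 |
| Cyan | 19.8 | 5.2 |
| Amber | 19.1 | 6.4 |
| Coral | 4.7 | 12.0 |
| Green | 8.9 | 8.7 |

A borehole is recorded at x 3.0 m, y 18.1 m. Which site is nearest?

Blue

Squared distances to each site:
Blue: 2.960; Magenta: 370.970; Slate: 178.100; Olive: 380.900; Red: 101.210; Cyan: 448.650; Amber: 396.100; Coral: 40.100; Green: 123.170.
Minimum at Blue.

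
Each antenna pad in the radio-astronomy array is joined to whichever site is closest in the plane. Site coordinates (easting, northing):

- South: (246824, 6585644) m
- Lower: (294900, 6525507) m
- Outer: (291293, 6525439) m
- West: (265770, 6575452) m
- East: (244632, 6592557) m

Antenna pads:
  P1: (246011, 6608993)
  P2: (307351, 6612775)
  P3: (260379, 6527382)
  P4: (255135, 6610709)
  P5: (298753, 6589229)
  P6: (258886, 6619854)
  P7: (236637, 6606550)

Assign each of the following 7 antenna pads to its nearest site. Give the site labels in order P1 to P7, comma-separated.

East, West, Outer, East, West, East, East

P1 → East (d²=272043737.00)
P2 → West (d²=3121985890.00)
P3 → Outer (d²=959450645.00)
P4 → East (d²=439808113.00)
P5 → West (d²=1277684018.00)
P6 → East (d²=948302725.00)
P7 → East (d²=259724074.00)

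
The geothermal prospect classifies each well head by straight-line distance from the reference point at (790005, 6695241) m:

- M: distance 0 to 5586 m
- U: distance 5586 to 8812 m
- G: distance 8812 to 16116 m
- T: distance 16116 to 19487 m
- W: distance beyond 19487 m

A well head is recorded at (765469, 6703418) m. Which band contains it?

Distance = √((765469−790005)² + (6703418−6695241)²) = √(602015296.000 + 66863329.000) = 25862.688 m.
19487 ≤ 25862.688 < ∞ → W.

W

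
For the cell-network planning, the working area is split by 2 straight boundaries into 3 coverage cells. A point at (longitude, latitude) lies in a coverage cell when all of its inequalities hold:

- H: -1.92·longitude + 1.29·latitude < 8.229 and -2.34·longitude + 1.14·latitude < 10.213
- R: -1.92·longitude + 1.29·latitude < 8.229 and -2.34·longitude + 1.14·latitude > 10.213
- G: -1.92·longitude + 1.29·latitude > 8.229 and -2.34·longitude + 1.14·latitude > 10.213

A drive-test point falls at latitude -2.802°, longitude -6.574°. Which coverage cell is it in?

G

-1.92·-6.574 + 1.29·-2.802 = 9.007, which is > 8.229
-2.34·-6.574 + 1.14·-2.802 = 12.189, which is > 10.213
This sign pattern matches G.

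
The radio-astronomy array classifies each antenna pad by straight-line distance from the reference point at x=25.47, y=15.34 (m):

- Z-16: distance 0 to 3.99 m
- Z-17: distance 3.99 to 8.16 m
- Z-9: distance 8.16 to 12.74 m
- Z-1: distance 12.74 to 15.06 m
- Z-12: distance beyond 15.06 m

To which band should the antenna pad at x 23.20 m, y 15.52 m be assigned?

Distance = √((23.20−25.47)² + (15.52−15.34)²) = √(5.153 + 0.032) = 2.277 m.
0 ≤ 2.277 < 3.99 → Z-16.

Z-16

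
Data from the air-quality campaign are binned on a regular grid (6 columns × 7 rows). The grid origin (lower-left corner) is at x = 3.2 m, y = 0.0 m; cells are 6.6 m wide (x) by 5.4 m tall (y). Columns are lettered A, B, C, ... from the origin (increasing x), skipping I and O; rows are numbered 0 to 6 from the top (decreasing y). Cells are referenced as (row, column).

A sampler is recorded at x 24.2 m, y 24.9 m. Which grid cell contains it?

(2, D)

Column index: ⌊(24.2 − 3.2) / 6.6⌋ = ⌊3.182⌋ = 3 → column D
Row offset from origin: ⌊(24.9 − 0.0) / 5.4⌋ = ⌊4.611⌋ = 4 → row 2 (counted from top)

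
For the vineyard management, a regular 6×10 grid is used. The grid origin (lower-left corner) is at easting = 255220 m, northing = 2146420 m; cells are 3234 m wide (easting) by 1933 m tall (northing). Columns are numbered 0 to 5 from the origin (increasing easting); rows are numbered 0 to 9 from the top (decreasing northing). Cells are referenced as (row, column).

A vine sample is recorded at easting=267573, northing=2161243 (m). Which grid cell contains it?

Column index: ⌊(267573 − 255220) / 3234⌋ = ⌊3.820⌋ = 3
Row offset from origin: ⌊(2161243 − 2146420) / 1933⌋ = ⌊7.668⌋ = 7 → row 2 (counted from top)

(2, 3)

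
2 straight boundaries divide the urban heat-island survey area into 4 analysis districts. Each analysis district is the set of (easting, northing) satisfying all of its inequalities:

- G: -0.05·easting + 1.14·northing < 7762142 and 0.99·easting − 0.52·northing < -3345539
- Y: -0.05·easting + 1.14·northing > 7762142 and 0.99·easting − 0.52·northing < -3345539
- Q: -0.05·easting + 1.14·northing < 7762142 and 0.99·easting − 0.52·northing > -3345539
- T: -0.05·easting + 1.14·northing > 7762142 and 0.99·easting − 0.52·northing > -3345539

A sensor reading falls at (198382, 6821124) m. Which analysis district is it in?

Y

-0.05·198382 + 1.14·6821124 = 7766162.260, which is > 7762142
0.99·198382 − 0.52·6821124 = -3350586.300, which is < -3345539
This sign pattern matches Y.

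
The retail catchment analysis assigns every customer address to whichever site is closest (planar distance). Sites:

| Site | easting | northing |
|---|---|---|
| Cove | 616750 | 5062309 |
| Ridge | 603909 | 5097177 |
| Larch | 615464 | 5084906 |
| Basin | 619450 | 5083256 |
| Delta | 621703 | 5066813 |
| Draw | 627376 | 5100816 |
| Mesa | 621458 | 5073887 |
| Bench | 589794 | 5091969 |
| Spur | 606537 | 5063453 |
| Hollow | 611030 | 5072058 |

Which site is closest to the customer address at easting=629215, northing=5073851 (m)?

Mesa

Squared distances to each site:
Cove: 288593989.000; Ridge: 1184495912.000; Larch: 311303026.000; Basin: 183809250.000; Delta: 105963588.000; Draw: 730493146.000; Mesa: 60172345.000; Bench: 1882277165.000; Spur: 622410088.000; Hollow: 333909074.000.
Minimum at Mesa.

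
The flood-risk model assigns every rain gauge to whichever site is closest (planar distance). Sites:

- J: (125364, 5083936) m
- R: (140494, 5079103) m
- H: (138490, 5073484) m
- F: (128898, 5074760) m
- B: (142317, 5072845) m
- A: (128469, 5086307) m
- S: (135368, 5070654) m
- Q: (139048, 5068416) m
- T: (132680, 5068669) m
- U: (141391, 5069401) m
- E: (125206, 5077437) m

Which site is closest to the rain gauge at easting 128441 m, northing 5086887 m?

A

Squared distances to each site:
J: 18176330.000; R: 205865465.000; H: 280622810.000; F: 147272978.000; B: 389721140.000; A: 337184.000; S: 311493618.000; Q: 453686290.000; T: 349864645.000; U: 473462696.000; E: 99767725.000.
Minimum at A.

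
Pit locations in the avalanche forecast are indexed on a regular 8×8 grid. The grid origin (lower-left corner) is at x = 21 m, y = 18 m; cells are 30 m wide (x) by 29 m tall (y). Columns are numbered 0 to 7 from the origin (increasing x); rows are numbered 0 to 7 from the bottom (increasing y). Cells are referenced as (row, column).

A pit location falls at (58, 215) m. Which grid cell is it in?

(6, 1)

Column index: ⌊(58 − 21) / 30⌋ = ⌊1.233⌋ = 1
Row offset from origin: ⌊(215 − 18) / 29⌋ = ⌊6.793⌋ = 6 → row 6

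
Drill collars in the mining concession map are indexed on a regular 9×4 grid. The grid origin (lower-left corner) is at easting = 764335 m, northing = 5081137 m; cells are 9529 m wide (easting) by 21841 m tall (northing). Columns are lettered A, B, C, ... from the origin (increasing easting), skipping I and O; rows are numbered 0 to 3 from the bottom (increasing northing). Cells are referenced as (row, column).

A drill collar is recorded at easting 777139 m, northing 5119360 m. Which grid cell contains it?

(1, B)

Column index: ⌊(777139 − 764335) / 9529⌋ = ⌊1.344⌋ = 1 → column B
Row offset from origin: ⌊(5119360 − 5081137) / 21841⌋ = ⌊1.750⌋ = 1 → row 1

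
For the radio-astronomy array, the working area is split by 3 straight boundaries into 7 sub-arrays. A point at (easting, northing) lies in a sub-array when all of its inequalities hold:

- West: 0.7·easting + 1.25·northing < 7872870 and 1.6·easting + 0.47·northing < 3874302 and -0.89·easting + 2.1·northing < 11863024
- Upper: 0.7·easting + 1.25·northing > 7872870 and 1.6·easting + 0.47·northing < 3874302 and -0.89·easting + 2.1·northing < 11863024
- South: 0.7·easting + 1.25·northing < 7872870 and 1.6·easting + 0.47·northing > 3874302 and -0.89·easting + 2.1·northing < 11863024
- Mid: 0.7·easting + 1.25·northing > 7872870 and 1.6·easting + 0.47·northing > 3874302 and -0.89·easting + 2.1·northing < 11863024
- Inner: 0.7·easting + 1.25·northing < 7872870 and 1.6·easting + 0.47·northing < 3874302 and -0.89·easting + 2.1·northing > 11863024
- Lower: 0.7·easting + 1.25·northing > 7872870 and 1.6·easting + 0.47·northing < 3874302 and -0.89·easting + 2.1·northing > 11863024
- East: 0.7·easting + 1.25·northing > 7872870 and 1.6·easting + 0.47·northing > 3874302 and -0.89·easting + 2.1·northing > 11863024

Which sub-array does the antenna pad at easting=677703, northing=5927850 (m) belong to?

0.7·677703 + 1.25·5927850 = 7884204.600, which is > 7872870
1.6·677703 + 0.47·5927850 = 3870414.300, which is < 3874302
-0.89·677703 + 2.1·5927850 = 11845329.330, which is < 11863024
This sign pattern matches Upper.

Upper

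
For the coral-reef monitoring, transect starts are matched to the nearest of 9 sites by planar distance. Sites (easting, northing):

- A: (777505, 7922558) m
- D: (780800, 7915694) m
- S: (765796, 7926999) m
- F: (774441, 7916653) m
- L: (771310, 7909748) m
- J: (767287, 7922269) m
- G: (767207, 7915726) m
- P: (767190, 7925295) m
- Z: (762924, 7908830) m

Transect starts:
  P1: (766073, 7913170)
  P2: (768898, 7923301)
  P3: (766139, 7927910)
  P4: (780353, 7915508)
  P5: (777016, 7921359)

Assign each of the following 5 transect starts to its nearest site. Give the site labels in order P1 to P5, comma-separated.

G, J, S, D, A

P1 → G (d²=7819092.00)
P2 → J (d²=3660345.00)
P3 → S (d²=947570.00)
P4 → D (d²=234405.00)
P5 → A (d²=1676722.00)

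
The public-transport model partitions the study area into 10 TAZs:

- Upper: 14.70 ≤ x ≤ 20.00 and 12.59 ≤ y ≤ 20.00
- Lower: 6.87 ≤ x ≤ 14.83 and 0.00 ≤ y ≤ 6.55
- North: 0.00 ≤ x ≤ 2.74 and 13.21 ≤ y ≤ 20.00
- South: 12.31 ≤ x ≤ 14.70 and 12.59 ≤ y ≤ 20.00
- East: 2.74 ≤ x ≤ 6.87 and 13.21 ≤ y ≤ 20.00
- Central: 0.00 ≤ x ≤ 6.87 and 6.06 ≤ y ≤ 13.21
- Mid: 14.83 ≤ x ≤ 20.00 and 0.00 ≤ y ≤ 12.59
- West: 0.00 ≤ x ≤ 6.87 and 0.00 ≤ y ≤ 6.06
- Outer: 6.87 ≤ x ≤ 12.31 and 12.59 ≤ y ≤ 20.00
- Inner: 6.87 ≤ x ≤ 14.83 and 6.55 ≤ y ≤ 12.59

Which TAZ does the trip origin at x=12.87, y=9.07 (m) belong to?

Inner

The point has x = 12.87 and y = 9.07.
Only Inner satisfies 6.87 ≤ x ≤ 14.83 and 6.55 ≤ y ≤ 12.59.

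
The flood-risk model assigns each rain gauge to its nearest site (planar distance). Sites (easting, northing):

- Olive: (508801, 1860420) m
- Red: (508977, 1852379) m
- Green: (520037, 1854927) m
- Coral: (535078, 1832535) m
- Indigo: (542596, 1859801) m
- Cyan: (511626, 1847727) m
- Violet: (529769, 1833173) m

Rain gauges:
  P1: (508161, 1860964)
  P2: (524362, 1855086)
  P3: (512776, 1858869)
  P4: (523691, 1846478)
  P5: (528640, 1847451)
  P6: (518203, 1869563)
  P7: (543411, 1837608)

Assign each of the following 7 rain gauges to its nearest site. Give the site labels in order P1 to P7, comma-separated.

P1 → Olive (d²=705536.00)
P2 → Green (d²=18730906.00)
P3 → Olive (d²=18206226.00)
P4 → Green (d²=84737317.00)
P5 → Green (d²=129902185.00)
P6 → Olive (d²=171992053.00)
P7 → Coral (d²=95174218.00)

Olive, Green, Olive, Green, Green, Olive, Coral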